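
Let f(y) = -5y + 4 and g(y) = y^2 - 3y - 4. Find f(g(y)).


Substitute g(y) into f:
f(g(y)) = -5*(y^2 - 3y - 4) + 4
Expand and combine: -5y^2 + 15y + 24


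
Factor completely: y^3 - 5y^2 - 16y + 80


Try integer roots (divisors of 80). y=5: p(5)=0.
Divide out (y - 5): quotient is y^2 - 16.
Factor the quadratic: (y - 4)(y + 4)
Result: (y - 5)(y - 4)(y + 4)


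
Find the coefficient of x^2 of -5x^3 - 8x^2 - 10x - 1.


Read off the coefficient of x^2: -8


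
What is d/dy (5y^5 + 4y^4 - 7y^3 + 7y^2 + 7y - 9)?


Apply the power rule term by term:
  d/dy(5y^5) = 25y^4
  d/dy(4y^4) = 16y^3
  d/dy(-7y^3) = -21y^2
  d/dy(7y^2) = 14y
  d/dy(7y) = 7
  d/dy(-9) = 0
p'(y) = 25y^4 + 16y^3 - 21y^2 + 14y + 7


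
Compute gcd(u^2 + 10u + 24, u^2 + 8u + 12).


Factor each:
  u^2 + 10u + 24 = (u + 6)(u + 4)
  u^2 + 8u + 12 = (u + 6)(u + 2)
Common monic factor: u + 6


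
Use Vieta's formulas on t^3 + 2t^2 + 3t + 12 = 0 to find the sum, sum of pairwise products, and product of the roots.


Monic cubic t^3+bt^2+ct+d=0: sum=-b, pairwise sum=c, product=-d.
b=2, c=3, d=12
r1+r2+r3 = -2
r1r2+r1r3+r2r3 = 3
r1r2r3 = -12


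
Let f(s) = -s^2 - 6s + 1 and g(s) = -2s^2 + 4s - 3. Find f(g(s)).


Substitute g(s) into f:
f(g(s)) = -1*(-2s^2 + 4s - 3)^2 + (-6)*(-2s^2 + 4s - 3) + 1
(-2s^2 + 4s - 3)^2 = 4s^4 - 16s^3 + 28s^2 - 24s + 9
Expand and combine: -4s^4 + 16s^3 - 16s^2 + 10


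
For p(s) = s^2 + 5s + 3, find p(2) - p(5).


p(2) = 17
p(5) = 53
p(2) - p(5) = 17 - 53 = -36


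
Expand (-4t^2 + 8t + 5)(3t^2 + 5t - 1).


Distribute each term of the first polynomial:
  (-4t^2)(3t^2 + 5t - 1) = -12t^4 - 20t^3 + 4t^2
  (8t)(3t^2 + 5t - 1) = 24t^3 + 40t^2 - 8t
  (5)(3t^2 + 5t - 1) = 15t^2 + 25t - 5
Sum: -12t^4 + 4t^3 + 59t^2 + 17t - 5


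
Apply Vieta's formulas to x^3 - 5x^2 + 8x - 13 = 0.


Monic cubic x^3+bx^2+cx+d=0: sum=-b, pairwise sum=c, product=-d.
b=-5, c=8, d=-13
r1+r2+r3 = 5
r1r2+r1r3+r2r3 = 8
r1r2r3 = 13


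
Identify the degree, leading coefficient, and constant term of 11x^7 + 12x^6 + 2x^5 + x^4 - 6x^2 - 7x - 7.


Highest power of x is 7, with coefficient 11. Constant term is -7.
Degree = 7, leading coefficient = 11, constant term = -7


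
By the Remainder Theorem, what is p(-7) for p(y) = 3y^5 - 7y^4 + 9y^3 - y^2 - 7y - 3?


By the Remainder Theorem, the remainder equals p(-7):
  3*(-7)^5 = -50421
  -7*(-7)^4 = -16807
  9*(-7)^3 = -3087
  -1*(-7)^2 = -49
  -7*(-7)^1 = 49
  constant: -3
Sum: -50421 - 16807 - 3087 - 49 + 49 - 3 = -70318


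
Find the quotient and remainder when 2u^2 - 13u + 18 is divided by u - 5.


(2u^2 - 13u + 18) / (u - 5)
Step 1: 2u * (u - 5) = 2u^2 - 10u; subtract.
Step 2: -3 * (u - 5) = -3u + 15; subtract.
Quotient: 2u - 3, Remainder: 3


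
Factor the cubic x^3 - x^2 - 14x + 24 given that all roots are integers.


Try integer roots (divisors of 24). x=3: p(3)=0.
Divide out (x - 3): quotient is x^2 + 2x - 8.
Factor the quadratic: (x - 2)(x + 4)
Result: (x - 3)(x - 2)(x + 4)


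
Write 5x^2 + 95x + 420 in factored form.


Roots satisfy r1 + r2 = -b/a = -19 and r1*r2 = c/a = 84.
So r1 = -12, r2 = -7.
5x^2 + 95x + 420 = 5(x - r1)(x - r2) = 5(x + 12)(x + 7)


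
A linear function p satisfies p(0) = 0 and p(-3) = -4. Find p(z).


p(z) = mz + b. Using p(0)=0, p(-3)=-4:
m = (0 + 4)/(0 + 3) = 4/3 = 4/3
b = 0 - m*(0) = 0 = 0
p(z) = (4/3)z


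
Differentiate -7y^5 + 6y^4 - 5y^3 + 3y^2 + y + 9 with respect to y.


Apply the power rule term by term:
  d/dy(-7y^5) = -35y^4
  d/dy(6y^4) = 24y^3
  d/dy(-5y^3) = -15y^2
  d/dy(3y^2) = 6y
  d/dy(y) = 1
  d/dy(9) = 0
p'(y) = -35y^4 + 24y^3 - 15y^2 + 6y + 1


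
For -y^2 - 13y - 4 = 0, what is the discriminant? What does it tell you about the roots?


D = b^2 - 4ac = (-13)^2 - 4(-1)(-4) = 169 - 16 = 153
Since D > 0: two distinct irrational roots


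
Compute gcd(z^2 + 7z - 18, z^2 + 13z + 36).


Factor each:
  z^2 + 7z - 18 = (z + 9)(z - 2)
  z^2 + 13z + 36 = (z + 9)(z + 4)
Common monic factor: z + 9


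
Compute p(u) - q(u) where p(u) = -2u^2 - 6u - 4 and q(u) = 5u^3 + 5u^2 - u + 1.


Distribute the minus sign:
  (-2u^2 - 6u - 4)
- (5u^3 + 5u^2 - u + 1)
Negate second polynomial: -5u^3 - 5u^2 + u - 1
Add: -5u^3 - 7u^2 - 5u - 5


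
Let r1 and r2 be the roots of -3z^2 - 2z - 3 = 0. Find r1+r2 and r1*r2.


For az^2+bz+c=0: sum = -b/a, product = c/a.
a=-3, b=-2, c=-3
Sum = -(-2)/-3 = -2/3
Product = (-3)/-3 = 1


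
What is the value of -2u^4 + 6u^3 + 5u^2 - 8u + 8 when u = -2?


Using direct substitution:
  -2 * (-2)^4 = -32
  6 * (-2)^3 = -48
  5 * (-2)^2 = 20
  -8 * (-2)^1 = 16
  constant: 8
Sum = -32 - 48 + 20 + 16 + 8 = -36


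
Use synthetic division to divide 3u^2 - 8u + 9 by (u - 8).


Synthetic division with c = 8. Coefficients: 3, -8, 9
Bring down 3.
  3 * 8 = 24; 24 - 8 = 16
  16 * 8 = 128; 128 + 9 = 137
Quotient: 3u + 16, Remainder: 137


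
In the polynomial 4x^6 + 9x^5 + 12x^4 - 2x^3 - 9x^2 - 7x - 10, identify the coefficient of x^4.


Read off the coefficient of x^4: 12


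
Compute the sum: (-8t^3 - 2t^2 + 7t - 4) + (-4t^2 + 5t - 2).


Align terms by degree and add:
  -8t^3 - 2t^2 + 7t - 4
  -4t^2 + 5t - 2
= -8t^3 - 6t^2 + 12t - 6


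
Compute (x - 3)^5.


Expand (x - 3)^5 by repeated multiplication:
  (x - 3)^2 = x^2 - 6x + 9
  (x - 3)^3 = x^3 - 9x^2 + 27x - 27
  (x - 3)^4 = x^4 - 12x^3 + 54x^2 - 108x + 81
= x^5 - 15x^4 + 90x^3 - 270x^2 + 405x - 243


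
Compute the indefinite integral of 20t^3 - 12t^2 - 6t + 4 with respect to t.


Reverse power rule on each term:
  ∫ 20t^3 dt = 5t^4
  ∫ -12t^2 dt = -4t^3
  ∫ -6t dt = -3t^2
  ∫ 4 dt = 4t
F(t) = 5t^4 - 4t^3 - 3t^2 + 4t + C


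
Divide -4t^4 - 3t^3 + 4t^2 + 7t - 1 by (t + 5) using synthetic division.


Synthetic division with c = -5. Coefficients: -4, -3, 4, 7, -1
Bring down -4.
  -4 * -5 = 20; 20 - 3 = 17
  17 * -5 = -85; -85 + 4 = -81
  -81 * -5 = 405; 405 + 7 = 412
  412 * -5 = -2060; -2060 - 1 = -2061
Quotient: -4t^3 + 17t^2 - 81t + 412, Remainder: -2061


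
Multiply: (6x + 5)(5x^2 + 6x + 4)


Distribute each term of the first polynomial:
  (6x)(5x^2 + 6x + 4) = 30x^3 + 36x^2 + 24x
  (5)(5x^2 + 6x + 4) = 25x^2 + 30x + 20
Sum: 30x^3 + 61x^2 + 54x + 20


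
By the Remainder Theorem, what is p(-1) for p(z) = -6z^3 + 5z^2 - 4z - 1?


By the Remainder Theorem, the remainder equals p(-1):
  -6*(-1)^3 = 6
  5*(-1)^2 = 5
  -4*(-1)^1 = 4
  constant: -1
Sum: 6 + 5 + 4 - 1 = 14


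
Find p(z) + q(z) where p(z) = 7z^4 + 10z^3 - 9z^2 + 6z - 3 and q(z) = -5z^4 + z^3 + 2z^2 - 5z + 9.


Align terms by degree and add:
  7z^4 + 10z^3 - 9z^2 + 6z - 3
  -5z^4 + z^3 + 2z^2 - 5z + 9
= 2z^4 + 11z^3 - 7z^2 + z + 6


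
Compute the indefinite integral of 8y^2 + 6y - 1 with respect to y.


Reverse power rule on each term:
  ∫ 8y^2 dy = (8/3)y^3
  ∫ 6y dy = 3y^2
  ∫ -1 dy = -y
F(y) = (8/3)y^3 + 3y^2 - y + C


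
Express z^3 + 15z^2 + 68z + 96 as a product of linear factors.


Try integer roots (divisors of 96). z=-3: p(-3)=0.
Divide out (z + 3): quotient is z^2 + 12z + 32.
Factor the quadratic: (z + 8)(z + 4)
Result: (z + 3)(z + 8)(z + 4)


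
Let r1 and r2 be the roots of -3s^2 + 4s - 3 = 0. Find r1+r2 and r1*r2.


For as^2+bs+c=0: sum = -b/a, product = c/a.
a=-3, b=4, c=-3
Sum = -(4)/-3 = 4/3
Product = (-3)/-3 = 1


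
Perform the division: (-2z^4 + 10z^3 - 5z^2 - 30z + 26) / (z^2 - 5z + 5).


(-2z^4 + 10z^3 - 5z^2 - 30z + 26) / (z^2 - 5z + 5)
Step 1: -2z^2 * (z^2 - 5z + 5) = -2z^4 + 10z^3 - 10z^2; subtract.
Step 2: 0 * (z^2 - 5z + 5) = 0; subtract.
Step 3: 5 * (z^2 - 5z + 5) = 5z^2 - 25z + 25; subtract.
Quotient: -2z^2 + 5, Remainder: -5z + 1


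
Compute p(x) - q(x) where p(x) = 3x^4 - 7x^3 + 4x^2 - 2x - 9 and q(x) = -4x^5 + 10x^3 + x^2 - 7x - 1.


Distribute the minus sign:
  (3x^4 - 7x^3 + 4x^2 - 2x - 9)
- (-4x^5 + 10x^3 + x^2 - 7x - 1)
Negate second polynomial: 4x^5 - 10x^3 - x^2 + 7x + 1
Add: 4x^5 + 3x^4 - 17x^3 + 3x^2 + 5x - 8


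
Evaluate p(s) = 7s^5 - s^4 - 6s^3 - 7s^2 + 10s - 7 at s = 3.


Using direct substitution:
  7 * (3)^5 = 1701
  -1 * (3)^4 = -81
  -6 * (3)^3 = -162
  -7 * (3)^2 = -63
  10 * (3)^1 = 30
  constant: -7
Sum = 1701 - 81 - 162 - 63 + 30 - 7 = 1418


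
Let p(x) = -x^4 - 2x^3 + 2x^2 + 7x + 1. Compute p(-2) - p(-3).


p(-2) = -5
p(-3) = -29
p(-2) - p(-3) = -5 + 29 = 24


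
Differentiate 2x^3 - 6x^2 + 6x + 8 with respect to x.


Apply the power rule term by term:
  d/dx(2x^3) = 6x^2
  d/dx(-6x^2) = -12x
  d/dx(6x) = 6
  d/dx(8) = 0
p'(x) = 6x^2 - 12x + 6


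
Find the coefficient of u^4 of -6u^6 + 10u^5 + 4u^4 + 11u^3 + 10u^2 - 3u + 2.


Read off the coefficient of u^4: 4


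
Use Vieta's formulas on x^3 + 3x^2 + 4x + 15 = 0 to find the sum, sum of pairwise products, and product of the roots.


Monic cubic x^3+bx^2+cx+d=0: sum=-b, pairwise sum=c, product=-d.
b=3, c=4, d=15
r1+r2+r3 = -3
r1r2+r1r3+r2r3 = 4
r1r2r3 = -15


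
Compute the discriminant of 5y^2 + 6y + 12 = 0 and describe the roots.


D = b^2 - 4ac = (6)^2 - 4(5)(12) = 36 - 240 = -204
Since D < 0: two complex conjugate roots (no real roots)


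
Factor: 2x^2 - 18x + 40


Roots satisfy r1 + r2 = -b/a = 9 and r1*r2 = c/a = 20.
So r1 = 5, r2 = 4.
2x^2 - 18x + 40 = 2(x - r1)(x - r2) = 2(x - 5)(x - 4)


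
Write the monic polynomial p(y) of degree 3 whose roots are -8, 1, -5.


p(y) = (y + 8)(y - 1)(y + 5)
Expand: y^3 + 12y^2 + 27y - 40


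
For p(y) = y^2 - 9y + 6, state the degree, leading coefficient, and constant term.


Highest power of y is 2, with coefficient 1. Constant term is 6.
Degree = 2, leading coefficient = 1, constant term = 6


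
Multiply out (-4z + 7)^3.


Expand (-4z + 7)^3 by repeated multiplication:
  (-4z + 7)^2 = 16z^2 - 56z + 49
= -64z^3 + 336z^2 - 588z + 343


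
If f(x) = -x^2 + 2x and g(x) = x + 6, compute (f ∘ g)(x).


Substitute g(x) into f:
f(g(x)) = -1*(x + 6)^2 + 2*(x + 6)
(x + 6)^2 = x^2 + 12x + 36
Expand and combine: -x^2 - 10x - 24


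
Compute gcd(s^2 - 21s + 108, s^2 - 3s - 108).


Factor each:
  s^2 - 21s + 108 = (s - 12)(s - 9)
  s^2 - 3s - 108 = (s - 12)(s + 9)
Common monic factor: s - 12


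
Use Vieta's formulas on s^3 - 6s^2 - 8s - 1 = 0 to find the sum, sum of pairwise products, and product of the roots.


Monic cubic s^3+bs^2+cs+d=0: sum=-b, pairwise sum=c, product=-d.
b=-6, c=-8, d=-1
r1+r2+r3 = 6
r1r2+r1r3+r2r3 = -8
r1r2r3 = 1


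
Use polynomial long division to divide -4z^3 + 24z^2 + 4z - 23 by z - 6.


(-4z^3 + 24z^2 + 4z - 23) / (z - 6)
Step 1: -4z^2 * (z - 6) = -4z^3 + 24z^2; subtract.
Step 2: 0 * (z - 6) = 0; subtract.
Step 3: 4 * (z - 6) = 4z - 24; subtract.
Quotient: -4z^2 + 4, Remainder: 1


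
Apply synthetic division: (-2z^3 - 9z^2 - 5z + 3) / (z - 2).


Synthetic division with c = 2. Coefficients: -2, -9, -5, 3
Bring down -2.
  -2 * 2 = -4; -4 - 9 = -13
  -13 * 2 = -26; -26 - 5 = -31
  -31 * 2 = -62; -62 + 3 = -59
Quotient: -2z^2 - 13z - 31, Remainder: -59


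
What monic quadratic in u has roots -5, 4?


p(u) = (u + 5)(u - 4)
Expand: u^2 + u - 20


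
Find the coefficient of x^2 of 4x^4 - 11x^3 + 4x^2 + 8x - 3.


Read off the coefficient of x^2: 4


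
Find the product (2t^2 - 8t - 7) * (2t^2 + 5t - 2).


Distribute each term of the first polynomial:
  (2t^2)(2t^2 + 5t - 2) = 4t^4 + 10t^3 - 4t^2
  (-8t)(2t^2 + 5t - 2) = -16t^3 - 40t^2 + 16t
  (-7)(2t^2 + 5t - 2) = -14t^2 - 35t + 14
Sum: 4t^4 - 6t^3 - 58t^2 - 19t + 14


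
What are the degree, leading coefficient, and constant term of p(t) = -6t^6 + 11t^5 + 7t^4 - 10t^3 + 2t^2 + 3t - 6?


Highest power of t is 6, with coefficient -6. Constant term is -6.
Degree = 6, leading coefficient = -6, constant term = -6


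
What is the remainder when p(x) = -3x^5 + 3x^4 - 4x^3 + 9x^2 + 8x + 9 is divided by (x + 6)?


By the Remainder Theorem, the remainder equals p(-6):
  -3*(-6)^5 = 23328
  3*(-6)^4 = 3888
  -4*(-6)^3 = 864
  9*(-6)^2 = 324
  8*(-6)^1 = -48
  constant: 9
Sum: 23328 + 3888 + 864 + 324 - 48 + 9 = 28365


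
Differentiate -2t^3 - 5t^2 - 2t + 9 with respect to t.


Apply the power rule term by term:
  d/dt(-2t^3) = -6t^2
  d/dt(-5t^2) = -10t
  d/dt(-2t) = -2
  d/dt(9) = 0
p'(t) = -6t^2 - 10t - 2


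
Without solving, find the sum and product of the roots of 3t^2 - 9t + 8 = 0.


For at^2+bt+c=0: sum = -b/a, product = c/a.
a=3, b=-9, c=8
Sum = -(-9)/3 = 3
Product = (8)/3 = 8/3


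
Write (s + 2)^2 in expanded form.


Expand (s + 2)^2 by repeated multiplication:
= s^2 + 4s + 4


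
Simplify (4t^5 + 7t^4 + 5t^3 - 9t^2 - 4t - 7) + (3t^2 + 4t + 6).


Align terms by degree and add:
  4t^5 + 7t^4 + 5t^3 - 9t^2 - 4t - 7
+ 3t^2 + 4t + 6
= 4t^5 + 7t^4 + 5t^3 - 6t^2 - 1


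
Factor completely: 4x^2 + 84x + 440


Roots satisfy r1 + r2 = -b/a = -21 and r1*r2 = c/a = 110.
So r1 = -11, r2 = -10.
4x^2 + 84x + 440 = 4(x - r1)(x - r2) = 4(x + 11)(x + 10)


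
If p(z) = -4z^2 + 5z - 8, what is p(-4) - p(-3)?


p(-4) = -92
p(-3) = -59
p(-4) - p(-3) = -92 + 59 = -33


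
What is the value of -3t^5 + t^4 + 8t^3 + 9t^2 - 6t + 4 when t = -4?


Using direct substitution:
  -3 * (-4)^5 = 3072
  1 * (-4)^4 = 256
  8 * (-4)^3 = -512
  9 * (-4)^2 = 144
  -6 * (-4)^1 = 24
  constant: 4
Sum = 3072 + 256 - 512 + 144 + 24 + 4 = 2988


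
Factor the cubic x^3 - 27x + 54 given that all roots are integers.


Try integer roots (divisors of 54). x=3: p(3)=0.
Divide out (x - 3): quotient is x^2 + 3x - 18.
Factor the quadratic: (x + 6)(x - 3)
Result: (x - 3)(x + 6)(x - 3)


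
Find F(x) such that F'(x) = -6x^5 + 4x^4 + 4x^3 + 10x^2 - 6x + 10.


Reverse power rule on each term:
  ∫ -6x^5 dx = -x^6
  ∫ 4x^4 dx = (4/5)x^5
  ∫ 4x^3 dx = x^4
  ∫ 10x^2 dx = (10/3)x^3
  ∫ -6x dx = -3x^2
  ∫ 10 dx = 10x
F(x) = -x^6 + (4/5)x^5 + x^4 + (10/3)x^3 - 3x^2 + 10x + C


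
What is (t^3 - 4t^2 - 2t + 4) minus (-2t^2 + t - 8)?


Distribute the minus sign:
  (t^3 - 4t^2 - 2t + 4)
- (-2t^2 + t - 8)
Negate second polynomial: 2t^2 - t + 8
Add: t^3 - 2t^2 - 3t + 12


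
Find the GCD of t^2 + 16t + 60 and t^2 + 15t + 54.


Factor each:
  t^2 + 16t + 60 = (t + 6)(t + 10)
  t^2 + 15t + 54 = (t + 6)(t + 9)
Common monic factor: t + 6


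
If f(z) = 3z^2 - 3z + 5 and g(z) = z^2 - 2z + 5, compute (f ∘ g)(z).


Substitute g(z) into f:
f(g(z)) = 3*(z^2 - 2z + 5)^2 + (-3)*(z^2 - 2z + 5) + 5
(z^2 - 2z + 5)^2 = z^4 - 4z^3 + 14z^2 - 20z + 25
Expand and combine: 3z^4 - 12z^3 + 39z^2 - 54z + 65


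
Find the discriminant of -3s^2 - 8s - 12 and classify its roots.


D = b^2 - 4ac = (-8)^2 - 4(-3)(-12) = 64 - 144 = -80
Since D < 0: two complex conjugate roots (no real roots)


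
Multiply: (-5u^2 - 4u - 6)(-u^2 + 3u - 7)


Distribute each term of the first polynomial:
  (-5u^2)(-u^2 + 3u - 7) = 5u^4 - 15u^3 + 35u^2
  (-4u)(-u^2 + 3u - 7) = 4u^3 - 12u^2 + 28u
  (-6)(-u^2 + 3u - 7) = 6u^2 - 18u + 42
Sum: 5u^4 - 11u^3 + 29u^2 + 10u + 42


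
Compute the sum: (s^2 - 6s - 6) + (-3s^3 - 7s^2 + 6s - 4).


Align terms by degree and add:
  s^2 - 6s - 6
  -3s^3 - 7s^2 + 6s - 4
= -3s^3 - 6s^2 - 10


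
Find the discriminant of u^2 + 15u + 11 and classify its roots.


D = b^2 - 4ac = (15)^2 - 4(1)(11) = 225 - 44 = 181
Since D > 0: two distinct irrational roots


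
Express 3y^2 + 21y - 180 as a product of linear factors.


Roots satisfy r1 + r2 = -b/a = -7 and r1*r2 = c/a = -60.
So r1 = 5, r2 = -12.
3y^2 + 21y - 180 = 3(y - r1)(y - r2) = 3(y - 5)(y + 12)


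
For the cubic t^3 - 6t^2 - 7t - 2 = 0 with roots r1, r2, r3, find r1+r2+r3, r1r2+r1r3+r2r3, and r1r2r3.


Monic cubic t^3+bt^2+ct+d=0: sum=-b, pairwise sum=c, product=-d.
b=-6, c=-7, d=-2
r1+r2+r3 = 6
r1r2+r1r3+r2r3 = -7
r1r2r3 = 2


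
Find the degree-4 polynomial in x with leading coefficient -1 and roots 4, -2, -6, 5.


p(x) = -(x - 4)(x + 2)(x + 6)(x - 5)
Expand: -x^4 + x^3 + 40x^2 - 52x - 240


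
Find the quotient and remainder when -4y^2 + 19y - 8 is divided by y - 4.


(-4y^2 + 19y - 8) / (y - 4)
Step 1: -4y * (y - 4) = -4y^2 + 16y; subtract.
Step 2: 3 * (y - 4) = 3y - 12; subtract.
Quotient: -4y + 3, Remainder: 4


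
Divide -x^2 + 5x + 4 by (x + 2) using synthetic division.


Synthetic division with c = -2. Coefficients: -1, 5, 4
Bring down -1.
  -1 * -2 = 2; 2 + 5 = 7
  7 * -2 = -14; -14 + 4 = -10
Quotient: -x + 7, Remainder: -10


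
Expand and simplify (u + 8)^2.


Expand (u + 8)^2 by repeated multiplication:
= u^2 + 16u + 64


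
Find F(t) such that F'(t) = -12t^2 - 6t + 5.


Reverse power rule on each term:
  ∫ -12t^2 dt = -4t^3
  ∫ -6t dt = -3t^2
  ∫ 5 dt = 5t
F(t) = -4t^3 - 3t^2 + 5t + C


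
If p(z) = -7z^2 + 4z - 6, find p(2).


Using direct substitution:
  -7 * (2)^2 = -28
  4 * (2)^1 = 8
  constant: -6
Sum = -28 + 8 - 6 = -26


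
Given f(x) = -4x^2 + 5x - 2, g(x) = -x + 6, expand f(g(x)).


Substitute g(x) into f:
f(g(x)) = -4*(-x + 6)^2 + 5*(-x + 6) + (-2)
(-x + 6)^2 = x^2 - 12x + 36
Expand and combine: -4x^2 + 43x - 116


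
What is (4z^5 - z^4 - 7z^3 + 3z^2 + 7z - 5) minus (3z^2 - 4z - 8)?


Distribute the minus sign:
  (4z^5 - z^4 - 7z^3 + 3z^2 + 7z - 5)
- (3z^2 - 4z - 8)
Negate second polynomial: -3z^2 + 4z + 8
Add: 4z^5 - z^4 - 7z^3 + 11z + 3


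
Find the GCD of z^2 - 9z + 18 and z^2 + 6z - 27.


Factor each:
  z^2 - 9z + 18 = (z - 3)(z - 6)
  z^2 + 6z - 27 = (z - 3)(z + 9)
Common monic factor: z - 3


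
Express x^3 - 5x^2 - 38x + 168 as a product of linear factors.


Try integer roots (divisors of 168). x=4: p(4)=0.
Divide out (x - 4): quotient is x^2 - x - 42.
Factor the quadratic: (x + 6)(x - 7)
Result: (x - 4)(x + 6)(x - 7)


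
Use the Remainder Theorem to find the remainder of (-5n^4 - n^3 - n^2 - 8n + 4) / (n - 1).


By the Remainder Theorem, the remainder equals p(1):
  -5*(1)^4 = -5
  -1*(1)^3 = -1
  -1*(1)^2 = -1
  -8*(1)^1 = -8
  constant: 4
Sum: -5 - 1 - 1 - 8 + 4 = -11


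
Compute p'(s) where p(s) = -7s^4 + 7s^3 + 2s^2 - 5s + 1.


Apply the power rule term by term:
  d/ds(-7s^4) = -28s^3
  d/ds(7s^3) = 21s^2
  d/ds(2s^2) = 4s
  d/ds(-5s) = -5
  d/ds(1) = 0
p'(s) = -28s^3 + 21s^2 + 4s - 5


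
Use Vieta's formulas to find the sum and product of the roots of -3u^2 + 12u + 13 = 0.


For au^2+bu+c=0: sum = -b/a, product = c/a.
a=-3, b=12, c=13
Sum = -(12)/-3 = 4
Product = (13)/-3 = -13/3


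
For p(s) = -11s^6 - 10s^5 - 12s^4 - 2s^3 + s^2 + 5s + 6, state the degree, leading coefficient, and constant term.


Highest power of s is 6, with coefficient -11. Constant term is 6.
Degree = 6, leading coefficient = -11, constant term = 6


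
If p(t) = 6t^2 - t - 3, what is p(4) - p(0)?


p(4) = 89
p(0) = -3
p(4) - p(0) = 89 + 3 = 92


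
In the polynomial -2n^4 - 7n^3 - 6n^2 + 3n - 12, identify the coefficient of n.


Read off the coefficient of n: 3


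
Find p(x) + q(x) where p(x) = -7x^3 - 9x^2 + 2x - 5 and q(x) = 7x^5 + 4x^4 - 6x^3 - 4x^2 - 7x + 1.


Align terms by degree and add:
  -7x^3 - 9x^2 + 2x - 5
+ 7x^5 + 4x^4 - 6x^3 - 4x^2 - 7x + 1
= 7x^5 + 4x^4 - 13x^3 - 13x^2 - 5x - 4


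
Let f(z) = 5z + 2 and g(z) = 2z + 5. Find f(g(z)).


Substitute g(z) into f:
f(g(z)) = 5*(2z + 5) + 2
Expand and combine: 10z + 27


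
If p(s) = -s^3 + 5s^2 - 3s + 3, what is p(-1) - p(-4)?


p(-1) = 12
p(-4) = 159
p(-1) - p(-4) = 12 - 159 = -147


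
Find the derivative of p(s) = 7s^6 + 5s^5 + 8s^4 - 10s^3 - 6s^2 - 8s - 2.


Apply the power rule term by term:
  d/ds(7s^6) = 42s^5
  d/ds(5s^5) = 25s^4
  d/ds(8s^4) = 32s^3
  d/ds(-10s^3) = -30s^2
  d/ds(-6s^2) = -12s
  d/ds(-8s) = -8
  d/ds(-2) = 0
p'(s) = 42s^5 + 25s^4 + 32s^3 - 30s^2 - 12s - 8


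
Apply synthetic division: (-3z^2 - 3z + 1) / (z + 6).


Synthetic division with c = -6. Coefficients: -3, -3, 1
Bring down -3.
  -3 * -6 = 18; 18 - 3 = 15
  15 * -6 = -90; -90 + 1 = -89
Quotient: -3z + 15, Remainder: -89


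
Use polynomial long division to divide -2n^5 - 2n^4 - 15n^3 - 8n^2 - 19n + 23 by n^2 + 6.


(-2n^5 - 2n^4 - 15n^3 - 8n^2 - 19n + 23) / (n^2 + 6)
Step 1: -2n^3 * (n^2 + 6) = -2n^5 - 12n^3; subtract.
Step 2: -2n^2 * (n^2 + 6) = -2n^4 - 12n^2; subtract.
Step 3: -3n * (n^2 + 6) = -3n^3 - 18n; subtract.
Step 4: 4 * (n^2 + 6) = 4n^2 + 24; subtract.
Quotient: -2n^3 - 2n^2 - 3n + 4, Remainder: -n - 1


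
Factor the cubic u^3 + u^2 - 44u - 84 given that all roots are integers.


Try integer roots (divisors of -84). u=-6: p(-6)=0.
Divide out (u + 6): quotient is u^2 - 5u - 14.
Factor the quadratic: (u + 2)(u - 7)
Result: (u + 6)(u + 2)(u - 7)


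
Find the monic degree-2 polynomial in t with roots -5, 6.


p(t) = (t + 5)(t - 6)
Expand: t^2 - t - 30


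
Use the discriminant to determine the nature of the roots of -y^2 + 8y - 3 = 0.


D = b^2 - 4ac = (8)^2 - 4(-1)(-3) = 64 - 12 = 52
Since D > 0: two distinct irrational roots


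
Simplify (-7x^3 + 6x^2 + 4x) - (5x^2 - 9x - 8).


Distribute the minus sign:
  (-7x^3 + 6x^2 + 4x)
- (5x^2 - 9x - 8)
Negate second polynomial: -5x^2 + 9x + 8
Add: -7x^3 + x^2 + 13x + 8


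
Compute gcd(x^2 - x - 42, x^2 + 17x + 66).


Factor each:
  x^2 - x - 42 = (x + 6)(x - 7)
  x^2 + 17x + 66 = (x + 6)(x + 11)
Common monic factor: x + 6


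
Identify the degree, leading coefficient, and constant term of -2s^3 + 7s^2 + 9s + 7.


Highest power of s is 3, with coefficient -2. Constant term is 7.
Degree = 3, leading coefficient = -2, constant term = 7


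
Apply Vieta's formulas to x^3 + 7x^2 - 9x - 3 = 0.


Monic cubic x^3+bx^2+cx+d=0: sum=-b, pairwise sum=c, product=-d.
b=7, c=-9, d=-3
r1+r2+r3 = -7
r1r2+r1r3+r2r3 = -9
r1r2r3 = 3


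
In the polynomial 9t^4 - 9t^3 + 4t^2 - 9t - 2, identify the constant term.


Read off the constant term: -2


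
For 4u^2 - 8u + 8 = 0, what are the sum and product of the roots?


For au^2+bu+c=0: sum = -b/a, product = c/a.
a=4, b=-8, c=8
Sum = -(-8)/4 = 2
Product = (8)/4 = 2


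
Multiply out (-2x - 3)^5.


Expand (-2x - 3)^5 by repeated multiplication:
  (-2x - 3)^2 = 4x^2 + 12x + 9
  (-2x - 3)^3 = -8x^3 - 36x^2 - 54x - 27
  (-2x - 3)^4 = 16x^4 + 96x^3 + 216x^2 + 216x + 81
= -32x^5 - 240x^4 - 720x^3 - 1080x^2 - 810x - 243


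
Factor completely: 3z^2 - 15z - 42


Roots satisfy r1 + r2 = -b/a = 5 and r1*r2 = c/a = -14.
So r1 = 7, r2 = -2.
3z^2 - 15z - 42 = 3(z - r1)(z - r2) = 3(z - 7)(z + 2)


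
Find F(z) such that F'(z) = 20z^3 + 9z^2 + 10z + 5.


Reverse power rule on each term:
  ∫ 20z^3 dz = 5z^4
  ∫ 9z^2 dz = 3z^3
  ∫ 10z dz = 5z^2
  ∫ 5 dz = 5z
F(z) = 5z^4 + 3z^3 + 5z^2 + 5z + C


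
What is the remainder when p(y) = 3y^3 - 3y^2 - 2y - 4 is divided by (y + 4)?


By the Remainder Theorem, the remainder equals p(-4):
  3*(-4)^3 = -192
  -3*(-4)^2 = -48
  -2*(-4)^1 = 8
  constant: -4
Sum: -192 - 48 + 8 - 4 = -236


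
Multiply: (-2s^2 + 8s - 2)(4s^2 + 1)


Distribute each term of the first polynomial:
  (-2s^2)(4s^2 + 1) = -8s^4 - 2s^2
  (8s)(4s^2 + 1) = 32s^3 + 8s
  (-2)(4s^2 + 1) = -8s^2 - 2
Sum: -8s^4 + 32s^3 - 10s^2 + 8s - 2


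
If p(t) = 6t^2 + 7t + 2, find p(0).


Using direct substitution:
  6 * (0)^2 = 0
  7 * (0)^1 = 0
  constant: 2
Sum = 0 + 0 + 2 = 2


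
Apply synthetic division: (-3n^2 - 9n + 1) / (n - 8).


Synthetic division with c = 8. Coefficients: -3, -9, 1
Bring down -3.
  -3 * 8 = -24; -24 - 9 = -33
  -33 * 8 = -264; -264 + 1 = -263
Quotient: -3n - 33, Remainder: -263


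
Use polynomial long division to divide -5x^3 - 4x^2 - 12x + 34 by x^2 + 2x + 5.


(-5x^3 - 4x^2 - 12x + 34) / (x^2 + 2x + 5)
Step 1: -5x * (x^2 + 2x + 5) = -5x^3 - 10x^2 - 25x; subtract.
Step 2: 6 * (x^2 + 2x + 5) = 6x^2 + 12x + 30; subtract.
Quotient: -5x + 6, Remainder: x + 4


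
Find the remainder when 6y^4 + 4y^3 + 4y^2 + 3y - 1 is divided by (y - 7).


By the Remainder Theorem, the remainder equals p(7):
  6*(7)^4 = 14406
  4*(7)^3 = 1372
  4*(7)^2 = 196
  3*(7)^1 = 21
  constant: -1
Sum: 14406 + 1372 + 196 + 21 - 1 = 15994


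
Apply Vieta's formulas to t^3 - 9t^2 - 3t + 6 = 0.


Monic cubic t^3+bt^2+ct+d=0: sum=-b, pairwise sum=c, product=-d.
b=-9, c=-3, d=6
r1+r2+r3 = 9
r1r2+r1r3+r2r3 = -3
r1r2r3 = -6


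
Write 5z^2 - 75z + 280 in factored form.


Roots satisfy r1 + r2 = -b/a = 15 and r1*r2 = c/a = 56.
So r1 = 7, r2 = 8.
5z^2 - 75z + 280 = 5(z - r1)(z - r2) = 5(z - 7)(z - 8)


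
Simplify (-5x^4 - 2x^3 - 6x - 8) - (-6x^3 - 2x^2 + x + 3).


Distribute the minus sign:
  (-5x^4 - 2x^3 - 6x - 8)
- (-6x^3 - 2x^2 + x + 3)
Negate second polynomial: 6x^3 + 2x^2 - x - 3
Add: -5x^4 + 4x^3 + 2x^2 - 7x - 11


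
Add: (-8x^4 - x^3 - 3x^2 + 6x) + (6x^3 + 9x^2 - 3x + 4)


Align terms by degree and add:
  -8x^4 - x^3 - 3x^2 + 6x
+ 6x^3 + 9x^2 - 3x + 4
= -8x^4 + 5x^3 + 6x^2 + 3x + 4


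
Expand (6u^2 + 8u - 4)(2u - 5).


Distribute each term of the first polynomial:
  (6u^2)(2u - 5) = 12u^3 - 30u^2
  (8u)(2u - 5) = 16u^2 - 40u
  (-4)(2u - 5) = -8u + 20
Sum: 12u^3 - 14u^2 - 48u + 20


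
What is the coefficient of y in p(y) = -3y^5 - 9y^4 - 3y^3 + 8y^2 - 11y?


Read off the coefficient of y: -11


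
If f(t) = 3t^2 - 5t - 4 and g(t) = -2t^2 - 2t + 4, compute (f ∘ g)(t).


Substitute g(t) into f:
f(g(t)) = 3*(-2t^2 - 2t + 4)^2 + (-5)*(-2t^2 - 2t + 4) + (-4)
(-2t^2 - 2t + 4)^2 = 4t^4 + 8t^3 - 12t^2 - 16t + 16
Expand and combine: 12t^4 + 24t^3 - 26t^2 - 38t + 24


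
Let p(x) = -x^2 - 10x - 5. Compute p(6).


Using direct substitution:
  -1 * (6)^2 = -36
  -10 * (6)^1 = -60
  constant: -5
Sum = -36 - 60 - 5 = -101


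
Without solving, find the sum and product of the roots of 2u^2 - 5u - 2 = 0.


For au^2+bu+c=0: sum = -b/a, product = c/a.
a=2, b=-5, c=-2
Sum = -(-5)/2 = 5/2
Product = (-2)/2 = -1


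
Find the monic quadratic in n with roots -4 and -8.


p(n) = (n + 4)(n + 8)
Expand: n^2 + 12n + 32


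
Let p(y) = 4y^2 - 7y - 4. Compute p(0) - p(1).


p(0) = -4
p(1) = -7
p(0) - p(1) = -4 + 7 = 3


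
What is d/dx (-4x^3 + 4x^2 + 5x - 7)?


Apply the power rule term by term:
  d/dx(-4x^3) = -12x^2
  d/dx(4x^2) = 8x
  d/dx(5x) = 5
  d/dx(-7) = 0
p'(x) = -12x^2 + 8x + 5


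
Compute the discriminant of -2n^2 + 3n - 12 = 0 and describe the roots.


D = b^2 - 4ac = (3)^2 - 4(-2)(-12) = 9 - 96 = -87
Since D < 0: two complex conjugate roots (no real roots)


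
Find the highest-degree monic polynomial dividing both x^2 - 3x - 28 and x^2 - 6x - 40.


Factor each:
  x^2 - 3x - 28 = (x + 4)(x - 7)
  x^2 - 6x - 40 = (x + 4)(x - 10)
Common monic factor: x + 4


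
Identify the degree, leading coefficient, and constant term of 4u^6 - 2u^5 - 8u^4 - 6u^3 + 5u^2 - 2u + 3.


Highest power of u is 6, with coefficient 4. Constant term is 3.
Degree = 6, leading coefficient = 4, constant term = 3


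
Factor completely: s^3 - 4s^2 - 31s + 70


Try integer roots (divisors of 70). s=2: p(2)=0.
Divide out (s - 2): quotient is s^2 - 2s - 35.
Factor the quadratic: (s + 5)(s - 7)
Result: (s - 2)(s + 5)(s - 7)


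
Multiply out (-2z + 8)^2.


Expand (-2z + 8)^2 by repeated multiplication:
= 4z^2 - 32z + 64


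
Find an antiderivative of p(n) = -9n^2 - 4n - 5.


Reverse power rule on each term:
  ∫ -9n^2 dn = -3n^3
  ∫ -4n dn = -2n^2
  ∫ -5 dn = -5n
F(n) = -3n^3 - 2n^2 - 5n + C


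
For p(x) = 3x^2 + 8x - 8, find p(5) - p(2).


p(5) = 107
p(2) = 20
p(5) - p(2) = 107 - 20 = 87


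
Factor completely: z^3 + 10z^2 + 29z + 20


Try integer roots (divisors of 20). z=-1: p(-1)=0.
Divide out (z + 1): quotient is z^2 + 9z + 20.
Factor the quadratic: (z + 4)(z + 5)
Result: (z + 1)(z + 4)(z + 5)


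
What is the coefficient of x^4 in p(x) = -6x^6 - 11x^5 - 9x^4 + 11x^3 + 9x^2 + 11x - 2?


Read off the coefficient of x^4: -9


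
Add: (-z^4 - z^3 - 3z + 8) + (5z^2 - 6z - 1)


Align terms by degree and add:
  -z^4 - z^3 - 3z + 8
+ 5z^2 - 6z - 1
= -z^4 - z^3 + 5z^2 - 9z + 7


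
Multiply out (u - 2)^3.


Expand (u - 2)^3 by repeated multiplication:
  (u - 2)^2 = u^2 - 4u + 4
= u^3 - 6u^2 + 12u - 8


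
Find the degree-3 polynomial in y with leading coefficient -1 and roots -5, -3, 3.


p(y) = -(y + 5)(y + 3)(y - 3)
Expand: -y^3 - 5y^2 + 9y + 45


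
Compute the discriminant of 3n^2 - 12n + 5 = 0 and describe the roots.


D = b^2 - 4ac = (-12)^2 - 4(3)(5) = 144 - 60 = 84
Since D > 0: two distinct irrational roots


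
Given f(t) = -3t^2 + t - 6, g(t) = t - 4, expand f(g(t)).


Substitute g(t) into f:
f(g(t)) = -3*(t - 4)^2 + 1*(t - 4) + (-6)
(t - 4)^2 = t^2 - 8t + 16
Expand and combine: -3t^2 + 25t - 58


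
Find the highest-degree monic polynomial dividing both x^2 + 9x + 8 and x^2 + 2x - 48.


Factor each:
  x^2 + 9x + 8 = (x + 8)(x + 1)
  x^2 + 2x - 48 = (x + 8)(x - 6)
Common monic factor: x + 8


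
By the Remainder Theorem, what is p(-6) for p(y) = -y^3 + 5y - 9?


By the Remainder Theorem, the remainder equals p(-6):
  -1*(-6)^3 = 216
  0*(-6)^2 = 0
  5*(-6)^1 = -30
  constant: -9
Sum: 216 + 0 - 30 - 9 = 177


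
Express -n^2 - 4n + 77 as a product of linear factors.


Roots satisfy r1 + r2 = -b/a = -4 and r1*r2 = c/a = -77.
So r1 = -11, r2 = 7.
-n^2 - 4n + 77 = -(n - r1)(n - r2) = -(n + 11)(n - 7)


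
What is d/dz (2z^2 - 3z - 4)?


Apply the power rule term by term:
  d/dz(2z^2) = 4z
  d/dz(-3z) = -3
  d/dz(-4) = 0
p'(z) = 4z - 3


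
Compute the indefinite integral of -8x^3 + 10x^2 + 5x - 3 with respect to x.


Reverse power rule on each term:
  ∫ -8x^3 dx = -2x^4
  ∫ 10x^2 dx = (10/3)x^3
  ∫ 5x dx = (5/2)x^2
  ∫ -3 dx = -3x
F(x) = -2x^4 + (10/3)x^3 + (5/2)x^2 - 3x + C


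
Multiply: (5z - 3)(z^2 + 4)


Distribute each term of the first polynomial:
  (5z)(z^2 + 4) = 5z^3 + 20z
  (-3)(z^2 + 4) = -3z^2 - 12
Sum: 5z^3 - 3z^2 + 20z - 12


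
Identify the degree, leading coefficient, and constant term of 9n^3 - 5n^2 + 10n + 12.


Highest power of n is 3, with coefficient 9. Constant term is 12.
Degree = 3, leading coefficient = 9, constant term = 12


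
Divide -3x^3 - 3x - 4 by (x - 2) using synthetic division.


Synthetic division with c = 2. Coefficients: -3, 0, -3, -4
Bring down -3.
  -3 * 2 = -6; -6 + 0 = -6
  -6 * 2 = -12; -12 - 3 = -15
  -15 * 2 = -30; -30 - 4 = -34
Quotient: -3x^2 - 6x - 15, Remainder: -34


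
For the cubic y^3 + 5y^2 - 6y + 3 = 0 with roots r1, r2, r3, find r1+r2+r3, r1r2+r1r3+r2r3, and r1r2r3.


Monic cubic y^3+by^2+cy+d=0: sum=-b, pairwise sum=c, product=-d.
b=5, c=-6, d=3
r1+r2+r3 = -5
r1r2+r1r3+r2r3 = -6
r1r2r3 = -3


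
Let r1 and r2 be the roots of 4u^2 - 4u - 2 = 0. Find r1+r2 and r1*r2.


For au^2+bu+c=0: sum = -b/a, product = c/a.
a=4, b=-4, c=-2
Sum = -(-4)/4 = 1
Product = (-2)/4 = -1/2


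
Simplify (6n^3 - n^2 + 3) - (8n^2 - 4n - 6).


Distribute the minus sign:
  (6n^3 - n^2 + 3)
- (8n^2 - 4n - 6)
Negate second polynomial: -8n^2 + 4n + 6
Add: 6n^3 - 9n^2 + 4n + 9


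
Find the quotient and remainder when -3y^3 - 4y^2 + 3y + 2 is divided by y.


(-3y^3 - 4y^2 + 3y + 2) / (y)
Step 1: -3y^2 * (y) = -3y^3; subtract.
Step 2: -4y * (y) = -4y^2; subtract.
Step 3: 3 * (y) = 3y; subtract.
Quotient: -3y^2 - 4y + 3, Remainder: 2


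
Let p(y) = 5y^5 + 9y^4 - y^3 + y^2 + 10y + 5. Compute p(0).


Using direct substitution:
  5 * (0)^5 = 0
  9 * (0)^4 = 0
  -1 * (0)^3 = 0
  1 * (0)^2 = 0
  10 * (0)^1 = 0
  constant: 5
Sum = 0 + 0 + 0 + 0 + 0 + 5 = 5


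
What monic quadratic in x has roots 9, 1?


p(x) = (x - 9)(x - 1)
Expand: x^2 - 10x + 9


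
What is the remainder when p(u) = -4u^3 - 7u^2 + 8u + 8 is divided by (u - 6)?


By the Remainder Theorem, the remainder equals p(6):
  -4*(6)^3 = -864
  -7*(6)^2 = -252
  8*(6)^1 = 48
  constant: 8
Sum: -864 - 252 + 48 + 8 = -1060


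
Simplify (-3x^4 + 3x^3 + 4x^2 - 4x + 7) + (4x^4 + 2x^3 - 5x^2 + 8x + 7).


Align terms by degree and add:
  -3x^4 + 3x^3 + 4x^2 - 4x + 7
+ 4x^4 + 2x^3 - 5x^2 + 8x + 7
= x^4 + 5x^3 - x^2 + 4x + 14


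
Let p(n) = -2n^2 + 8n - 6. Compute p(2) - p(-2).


p(2) = 2
p(-2) = -30
p(2) - p(-2) = 2 + 30 = 32


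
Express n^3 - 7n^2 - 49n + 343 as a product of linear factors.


Try integer roots (divisors of 343). n=-7: p(-7)=0.
Divide out (n + 7): quotient is n^2 - 14n + 49.
Factor the quadratic: (n - 7)(n - 7)
Result: (n + 7)(n - 7)(n - 7)


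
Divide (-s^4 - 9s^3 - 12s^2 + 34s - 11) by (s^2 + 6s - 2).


(-s^4 - 9s^3 - 12s^2 + 34s - 11) / (s^2 + 6s - 2)
Step 1: -s^2 * (s^2 + 6s - 2) = -s^4 - 6s^3 + 2s^2; subtract.
Step 2: -3s * (s^2 + 6s - 2) = -3s^3 - 18s^2 + 6s; subtract.
Step 3: 4 * (s^2 + 6s - 2) = 4s^2 + 24s - 8; subtract.
Quotient: -s^2 - 3s + 4, Remainder: 4s - 3


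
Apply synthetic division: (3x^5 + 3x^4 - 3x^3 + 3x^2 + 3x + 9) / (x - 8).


Synthetic division with c = 8. Coefficients: 3, 3, -3, 3, 3, 9
Bring down 3.
  3 * 8 = 24; 24 + 3 = 27
  27 * 8 = 216; 216 - 3 = 213
  213 * 8 = 1704; 1704 + 3 = 1707
  1707 * 8 = 13656; 13656 + 3 = 13659
  13659 * 8 = 109272; 109272 + 9 = 109281
Quotient: 3x^4 + 27x^3 + 213x^2 + 1707x + 13659, Remainder: 109281


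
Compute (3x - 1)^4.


Expand (3x - 1)^4 by repeated multiplication:
  (3x - 1)^2 = 9x^2 - 6x + 1
  (3x - 1)^3 = 27x^3 - 27x^2 + 9x - 1
= 81x^4 - 108x^3 + 54x^2 - 12x + 1


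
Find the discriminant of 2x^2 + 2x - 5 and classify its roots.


D = b^2 - 4ac = (2)^2 - 4(2)(-5) = 4 + 40 = 44
Since D > 0: two distinct irrational roots


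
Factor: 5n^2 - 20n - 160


Roots satisfy r1 + r2 = -b/a = 4 and r1*r2 = c/a = -32.
So r1 = -4, r2 = 8.
5n^2 - 20n - 160 = 5(n - r1)(n - r2) = 5(n + 4)(n - 8)


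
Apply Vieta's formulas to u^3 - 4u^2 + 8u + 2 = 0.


Monic cubic u^3+bu^2+cu+d=0: sum=-b, pairwise sum=c, product=-d.
b=-4, c=8, d=2
r1+r2+r3 = 4
r1r2+r1r3+r2r3 = 8
r1r2r3 = -2


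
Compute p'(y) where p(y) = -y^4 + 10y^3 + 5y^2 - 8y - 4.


Apply the power rule term by term:
  d/dy(-y^4) = -4y^3
  d/dy(10y^3) = 30y^2
  d/dy(5y^2) = 10y
  d/dy(-8y) = -8
  d/dy(-4) = 0
p'(y) = -4y^3 + 30y^2 + 10y - 8


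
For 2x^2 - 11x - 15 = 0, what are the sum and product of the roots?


For ax^2+bx+c=0: sum = -b/a, product = c/a.
a=2, b=-11, c=-15
Sum = -(-11)/2 = 11/2
Product = (-15)/2 = -15/2


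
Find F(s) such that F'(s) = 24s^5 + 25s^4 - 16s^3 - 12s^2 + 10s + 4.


Reverse power rule on each term:
  ∫ 24s^5 ds = 4s^6
  ∫ 25s^4 ds = 5s^5
  ∫ -16s^3 ds = -4s^4
  ∫ -12s^2 ds = -4s^3
  ∫ 10s ds = 5s^2
  ∫ 4 ds = 4s
F(s) = 4s^6 + 5s^5 - 4s^4 - 4s^3 + 5s^2 + 4s + C


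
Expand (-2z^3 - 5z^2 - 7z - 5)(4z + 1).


Distribute each term of the first polynomial:
  (-2z^3)(4z + 1) = -8z^4 - 2z^3
  (-5z^2)(4z + 1) = -20z^3 - 5z^2
  (-7z)(4z + 1) = -28z^2 - 7z
  (-5)(4z + 1) = -20z - 5
Sum: -8z^4 - 22z^3 - 33z^2 - 27z - 5


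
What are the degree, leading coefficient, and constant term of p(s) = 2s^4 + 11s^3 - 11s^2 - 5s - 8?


Highest power of s is 4, with coefficient 2. Constant term is -8.
Degree = 4, leading coefficient = 2, constant term = -8


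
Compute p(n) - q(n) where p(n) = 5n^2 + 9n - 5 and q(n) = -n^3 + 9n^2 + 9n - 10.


Distribute the minus sign:
  (5n^2 + 9n - 5)
- (-n^3 + 9n^2 + 9n - 10)
Negate second polynomial: n^3 - 9n^2 - 9n + 10
Add: n^3 - 4n^2 + 5


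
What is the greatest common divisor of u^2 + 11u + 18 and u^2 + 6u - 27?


Factor each:
  u^2 + 11u + 18 = (u + 9)(u + 2)
  u^2 + 6u - 27 = (u + 9)(u - 3)
Common monic factor: u + 9


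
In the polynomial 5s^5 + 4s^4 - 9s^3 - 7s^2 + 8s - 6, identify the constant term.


Read off the constant term: -6


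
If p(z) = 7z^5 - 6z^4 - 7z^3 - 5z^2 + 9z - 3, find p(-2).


Using direct substitution:
  7 * (-2)^5 = -224
  -6 * (-2)^4 = -96
  -7 * (-2)^3 = 56
  -5 * (-2)^2 = -20
  9 * (-2)^1 = -18
  constant: -3
Sum = -224 - 96 + 56 - 20 - 18 - 3 = -305


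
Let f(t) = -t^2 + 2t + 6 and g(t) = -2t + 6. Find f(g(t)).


Substitute g(t) into f:
f(g(t)) = -1*(-2t + 6)^2 + 2*(-2t + 6) + 6
(-2t + 6)^2 = 4t^2 - 24t + 36
Expand and combine: -4t^2 + 20t - 18


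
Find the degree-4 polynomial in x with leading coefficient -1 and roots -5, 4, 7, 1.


p(x) = -(x + 5)(x - 4)(x - 7)(x - 1)
Expand: -x^4 + 7x^3 + 21x^2 - 167x + 140


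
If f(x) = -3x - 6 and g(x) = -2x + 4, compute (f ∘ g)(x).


Substitute g(x) into f:
f(g(x)) = -3*(-2x + 4) + (-6)
Expand and combine: 6x - 18


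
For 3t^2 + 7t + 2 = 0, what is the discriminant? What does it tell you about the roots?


D = b^2 - 4ac = (7)^2 - 4(3)(2) = 49 - 24 = 25
Since D > 0: two distinct rational roots


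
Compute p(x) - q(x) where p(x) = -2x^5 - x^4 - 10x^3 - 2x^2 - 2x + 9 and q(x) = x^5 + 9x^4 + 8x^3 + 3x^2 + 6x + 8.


Distribute the minus sign:
  (-2x^5 - x^4 - 10x^3 - 2x^2 - 2x + 9)
- (x^5 + 9x^4 + 8x^3 + 3x^2 + 6x + 8)
Negate second polynomial: -x^5 - 9x^4 - 8x^3 - 3x^2 - 6x - 8
Add: -3x^5 - 10x^4 - 18x^3 - 5x^2 - 8x + 1


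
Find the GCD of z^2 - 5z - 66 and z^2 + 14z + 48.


Factor each:
  z^2 - 5z - 66 = (z + 6)(z - 11)
  z^2 + 14z + 48 = (z + 6)(z + 8)
Common monic factor: z + 6


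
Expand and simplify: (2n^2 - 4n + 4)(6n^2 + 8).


Distribute each term of the first polynomial:
  (2n^2)(6n^2 + 8) = 12n^4 + 16n^2
  (-4n)(6n^2 + 8) = -24n^3 - 32n
  (4)(6n^2 + 8) = 24n^2 + 32
Sum: 12n^4 - 24n^3 + 40n^2 - 32n + 32


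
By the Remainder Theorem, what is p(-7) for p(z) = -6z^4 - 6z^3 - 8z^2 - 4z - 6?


By the Remainder Theorem, the remainder equals p(-7):
  -6*(-7)^4 = -14406
  -6*(-7)^3 = 2058
  -8*(-7)^2 = -392
  -4*(-7)^1 = 28
  constant: -6
Sum: -14406 + 2058 - 392 + 28 - 6 = -12718


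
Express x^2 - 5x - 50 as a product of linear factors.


Roots satisfy r1 + r2 = -b/a = 5 and r1*r2 = c/a = -50.
So r1 = 10, r2 = -5.
x^2 - 5x - 50 = (x - r1)(x - r2) = (x - 10)(x + 5)


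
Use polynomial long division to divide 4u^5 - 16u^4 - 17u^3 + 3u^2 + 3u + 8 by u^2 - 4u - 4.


(4u^5 - 16u^4 - 17u^3 + 3u^2 + 3u + 8) / (u^2 - 4u - 4)
Step 1: 4u^3 * (u^2 - 4u - 4) = 4u^5 - 16u^4 - 16u^3; subtract.
Step 2: 0 * (u^2 - 4u - 4) = 0; subtract.
Step 3: -u * (u^2 - 4u - 4) = -u^3 + 4u^2 + 4u; subtract.
Step 4: -1 * (u^2 - 4u - 4) = -u^2 + 4u + 4; subtract.
Quotient: 4u^3 - u - 1, Remainder: -5u + 4


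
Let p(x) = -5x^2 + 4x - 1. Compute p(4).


Using direct substitution:
  -5 * (4)^2 = -80
  4 * (4)^1 = 16
  constant: -1
Sum = -80 + 16 - 1 = -65


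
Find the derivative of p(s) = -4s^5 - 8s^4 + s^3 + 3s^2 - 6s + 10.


Apply the power rule term by term:
  d/ds(-4s^5) = -20s^4
  d/ds(-8s^4) = -32s^3
  d/ds(s^3) = 3s^2
  d/ds(3s^2) = 6s
  d/ds(-6s) = -6
  d/ds(10) = 0
p'(s) = -20s^4 - 32s^3 + 3s^2 + 6s - 6


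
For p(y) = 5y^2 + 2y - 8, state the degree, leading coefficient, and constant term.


Highest power of y is 2, with coefficient 5. Constant term is -8.
Degree = 2, leading coefficient = 5, constant term = -8


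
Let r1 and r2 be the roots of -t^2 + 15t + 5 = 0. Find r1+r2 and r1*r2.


For at^2+bt+c=0: sum = -b/a, product = c/a.
a=-1, b=15, c=5
Sum = -(15)/-1 = 15
Product = (5)/-1 = -5


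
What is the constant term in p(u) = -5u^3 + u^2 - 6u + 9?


Read off the constant term: 9


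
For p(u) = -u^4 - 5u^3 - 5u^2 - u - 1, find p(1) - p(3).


p(1) = -13
p(3) = -265
p(1) - p(3) = -13 + 265 = 252


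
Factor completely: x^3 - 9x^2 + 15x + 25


Try integer roots (divisors of 25). x=5: p(5)=0.
Divide out (x - 5): quotient is x^2 - 4x - 5.
Factor the quadratic: (x + 1)(x - 5)
Result: (x - 5)(x + 1)(x - 5)


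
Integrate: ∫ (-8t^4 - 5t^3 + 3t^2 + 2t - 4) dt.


Reverse power rule on each term:
  ∫ -8t^4 dt = -(8/5)t^5
  ∫ -5t^3 dt = -(5/4)t^4
  ∫ 3t^2 dt = t^3
  ∫ 2t dt = t^2
  ∫ -4 dt = -4t
F(t) = -(8/5)t^5 - (5/4)t^4 + t^3 + t^2 - 4t + C
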